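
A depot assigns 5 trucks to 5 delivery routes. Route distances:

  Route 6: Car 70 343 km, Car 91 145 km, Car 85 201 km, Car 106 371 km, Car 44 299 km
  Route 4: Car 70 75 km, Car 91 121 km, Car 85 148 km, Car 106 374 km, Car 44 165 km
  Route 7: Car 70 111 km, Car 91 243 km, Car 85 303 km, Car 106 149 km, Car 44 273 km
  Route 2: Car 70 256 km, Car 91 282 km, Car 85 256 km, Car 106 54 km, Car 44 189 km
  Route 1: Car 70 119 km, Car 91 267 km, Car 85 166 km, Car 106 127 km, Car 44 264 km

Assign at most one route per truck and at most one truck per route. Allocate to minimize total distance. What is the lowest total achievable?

Minimum total: 641 km

Optimal: Car 70→Route 7 (111 km), Car 91→Route 6 (145 km), Car 85→Route 1 (166 km), Car 106→Route 2 (54 km), Car 44→Route 4 (165 km) — total 111+145+166+54+165 = 641 km.
Column-greedy (each route in turn goes to its cheapest remaining truck) gives 724 km, worse by 83.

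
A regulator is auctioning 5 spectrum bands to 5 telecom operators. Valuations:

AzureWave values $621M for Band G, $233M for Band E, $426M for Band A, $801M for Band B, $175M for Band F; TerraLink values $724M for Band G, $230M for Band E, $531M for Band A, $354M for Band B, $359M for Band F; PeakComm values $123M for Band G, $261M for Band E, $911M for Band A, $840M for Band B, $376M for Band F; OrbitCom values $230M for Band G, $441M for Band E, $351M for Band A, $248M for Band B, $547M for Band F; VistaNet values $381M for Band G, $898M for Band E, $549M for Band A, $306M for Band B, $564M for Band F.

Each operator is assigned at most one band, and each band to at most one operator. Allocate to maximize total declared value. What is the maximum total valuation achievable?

Max total: $3881M

Optimal: AzureWave→Band B ($801M), TerraLink→Band G ($724M), PeakComm→Band A ($911M), OrbitCom→Band F ($547M), VistaNet→Band E ($898M) — total 801+724+911+547+898 = $3881M.
Next-best assignment: AzureWave→Band B, TerraLink→Band G, PeakComm→Band A, OrbitCom→Band E, VistaNet→Band F = $3441M.
Swapping TerraLink↔OrbitCom (TerraLink→Band F $359M, OrbitCom→Band G $230M) loses 682.
Every other assignment is strictly worse.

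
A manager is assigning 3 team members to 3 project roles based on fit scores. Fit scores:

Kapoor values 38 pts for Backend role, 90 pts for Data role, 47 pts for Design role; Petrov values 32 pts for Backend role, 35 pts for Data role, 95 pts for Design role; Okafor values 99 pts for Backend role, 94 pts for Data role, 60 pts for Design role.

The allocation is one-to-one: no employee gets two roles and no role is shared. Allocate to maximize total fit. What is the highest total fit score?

Max total: 284 pts

This is the linear assignment problem.
Optimal: Kapoor→Data role (90 pts), Petrov→Design role (95 pts), Okafor→Backend role (99 pts) — total 90+95+99 = 284 pts.
Swapping Petrov↔Kapoor (Petrov→Data role 35 pts, Kapoor→Design role 47 pts) loses 103.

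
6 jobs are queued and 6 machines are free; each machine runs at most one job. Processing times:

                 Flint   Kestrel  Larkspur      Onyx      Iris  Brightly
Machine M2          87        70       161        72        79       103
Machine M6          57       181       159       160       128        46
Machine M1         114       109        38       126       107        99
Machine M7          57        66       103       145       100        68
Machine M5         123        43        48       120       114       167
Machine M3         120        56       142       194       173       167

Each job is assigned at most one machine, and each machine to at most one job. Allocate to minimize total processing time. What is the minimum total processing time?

Min total: 383 min

Optimal: Flint→Machine M7 (57 min), Kestrel→Machine M3 (56 min), Larkspur→Machine M1 (38 min), Onyx→Machine M2 (72 min), Iris→Machine M5 (114 min), Brightly→Machine M6 (46 min) — total 57+56+38+72+114+46 = 383 min.
Row-greedy (each job in turn takes its cheapest remaining machine) gives 477 min, worse by 94.
Next-best assignment: Flint→Machine M7, Kestrel→Machine M3, Larkspur→Machine M5, Onyx→Machine M2, Iris→Machine M1, Brightly→Machine M6 = 386 min.
Checked against all permutations: 383 min is optimal.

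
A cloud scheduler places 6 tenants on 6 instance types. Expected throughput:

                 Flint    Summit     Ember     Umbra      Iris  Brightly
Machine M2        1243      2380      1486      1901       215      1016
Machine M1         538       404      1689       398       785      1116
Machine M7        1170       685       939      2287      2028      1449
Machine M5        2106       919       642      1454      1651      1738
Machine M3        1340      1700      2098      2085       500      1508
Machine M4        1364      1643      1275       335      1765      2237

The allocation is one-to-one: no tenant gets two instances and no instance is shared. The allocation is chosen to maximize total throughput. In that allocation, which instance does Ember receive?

Treat this as an assignment problem: match each tenant to one instance.
Optimal: Flint→Machine M5 (2106 ops/s), Summit→Machine M2 (2380 ops/s), Ember→Machine M1 (1689 ops/s), Umbra→Machine M3 (2085 ops/s), Iris→Machine M7 (2028 ops/s), Brightly→Machine M4 (2237 ops/s) — total 2106+2380+1689+2085+2028+2237 = 12525 ops/s.
Column-greedy (each instance in turn goes to its best remaining tenant) gives 11735 ops/s, worse by 790.
Next-best assignment: Flint→Machine M5, Summit→Machine M2, Ember→Machine M3, Umbra→Machine M7, Iris→Machine M1, Brightly→Machine M4 = 11893 ops/s.
Swapping Umbra↔Summit (Umbra→Machine M2 1901 ops/s, Summit→Machine M3 1700 ops/s) loses 864.
Ember's own top instance is Machine M3 (2098 ops/s), but forcing Ember→Machine M3 and reassigning the rest optimally gives only 11893 ops/s — worse by 632.

Ember receives Machine M1.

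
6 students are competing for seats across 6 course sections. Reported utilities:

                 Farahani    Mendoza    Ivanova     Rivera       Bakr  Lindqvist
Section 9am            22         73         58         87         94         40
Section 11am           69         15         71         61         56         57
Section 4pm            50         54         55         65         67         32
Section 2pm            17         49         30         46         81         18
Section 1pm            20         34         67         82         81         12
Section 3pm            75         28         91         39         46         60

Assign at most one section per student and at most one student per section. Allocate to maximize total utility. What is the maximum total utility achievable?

Treat this as an assignment problem: match each student to one section.
Optimal: Farahani→Section 4pm (50 points), Mendoza→Section 9am (73 points), Ivanova→Section 3pm (91 points), Rivera→Section 1pm (82 points), Bakr→Section 2pm (81 points), Lindqvist→Section 11am (57 points) — total 50+73+91+82+81+57 = 434 points.
Max-entry greedy (repeatedly take the single best remaining cell) gives 408 points, worse by 26.
Swapping Mendoza↔Farahani (Mendoza→Section 4pm 54 points, Farahani→Section 9am 22 points) loses 47.

Max total: 434 points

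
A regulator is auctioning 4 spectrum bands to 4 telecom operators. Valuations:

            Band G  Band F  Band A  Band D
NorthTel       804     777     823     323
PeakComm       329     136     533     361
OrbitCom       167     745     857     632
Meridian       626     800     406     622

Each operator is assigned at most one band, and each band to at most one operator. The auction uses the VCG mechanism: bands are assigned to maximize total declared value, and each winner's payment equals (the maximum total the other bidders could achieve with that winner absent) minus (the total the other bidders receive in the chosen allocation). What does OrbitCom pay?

OrbitCom pays $172M.

Efficient allocation: NorthTel→Band G ($804M), PeakComm→Band D ($361M), OrbitCom→Band A ($857M), Meridian→Band F ($800M); total welfare W = $2822M.
OrbitCom receives Band A at value $857M, so the others get W − 857 = $1965M.
Without OrbitCom: best allocation of the remaining 3 bidders over all 4 bands is NorthTel→Band G ($804M), PeakComm→Band A ($533M), Meridian→Band F ($800M), total $2137M.
VCG payment = (others' best without OrbitCom) − (others' welfare with OrbitCom) = 2137 − 1965 = $172M.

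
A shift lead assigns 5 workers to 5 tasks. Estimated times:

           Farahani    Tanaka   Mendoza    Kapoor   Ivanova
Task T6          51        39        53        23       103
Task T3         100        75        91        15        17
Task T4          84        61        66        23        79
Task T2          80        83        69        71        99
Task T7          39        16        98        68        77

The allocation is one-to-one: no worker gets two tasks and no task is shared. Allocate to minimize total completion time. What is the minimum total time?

Minimum total: 176 min

Optimal: Farahani→Task T6 (51 min), Tanaka→Task T7 (16 min), Mendoza→Task T2 (69 min), Kapoor→Task T4 (23 min), Ivanova→Task T3 (17 min) — total 51+16+69+23+17 = 176 min.
Min-entry greedy (repeatedly take the single cheapest remaining cell) gives 247 min, worse by 71.
Swapping Tanaka↔Kapoor (Tanaka→Task T4 61 min, Kapoor→Task T7 68 min) adds 90.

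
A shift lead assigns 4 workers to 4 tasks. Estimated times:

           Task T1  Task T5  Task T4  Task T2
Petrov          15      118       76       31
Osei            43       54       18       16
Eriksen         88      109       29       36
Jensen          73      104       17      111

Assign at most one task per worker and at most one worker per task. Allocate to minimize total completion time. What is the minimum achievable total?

Optimal: Petrov→Task T1 (15 min), Osei→Task T5 (54 min), Eriksen→Task T2 (36 min), Jensen→Task T4 (17 min) — total 15+54+36+17 = 122 min.
Row-greedy (each worker in turn takes its cheapest remaining task) gives 164 min, worse by 42.
Swapping Jensen↔Osei (Jensen→Task T5 104 min, Osei→Task T4 18 min) adds 51.

Minimum total: 122 min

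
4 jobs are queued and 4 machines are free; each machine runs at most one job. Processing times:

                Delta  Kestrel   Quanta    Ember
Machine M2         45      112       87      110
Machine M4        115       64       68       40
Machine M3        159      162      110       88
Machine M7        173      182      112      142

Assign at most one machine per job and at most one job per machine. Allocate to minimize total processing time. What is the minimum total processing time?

Treat this as an assignment problem: match each job to one machine.
Optimal: Delta→Machine M2 (45 min), Kestrel→Machine M4 (64 min), Quanta→Machine M7 (112 min), Ember→Machine M3 (88 min) — total 45+64+112+88 = 309 min.
Min-entry greedy (repeatedly take the single cheapest remaining cell) gives 377 min, worse by 68.
Next-best assignment: Delta→Machine M2, Kestrel→Machine M3, Quanta→Machine M7, Ember→Machine M4 = 359 min.
Swapping Ember↔Quanta (Ember→Machine M7 142 min, Quanta→Machine M3 110 min) adds 52.
Every other assignment is strictly worse.

Min total: 309 min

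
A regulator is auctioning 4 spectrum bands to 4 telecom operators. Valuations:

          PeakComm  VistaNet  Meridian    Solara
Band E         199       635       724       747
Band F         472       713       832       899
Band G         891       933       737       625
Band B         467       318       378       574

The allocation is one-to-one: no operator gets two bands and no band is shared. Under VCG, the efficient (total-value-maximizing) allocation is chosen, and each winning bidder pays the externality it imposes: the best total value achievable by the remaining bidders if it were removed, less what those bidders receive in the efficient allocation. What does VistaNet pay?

Efficient allocation: PeakComm→Band B ($467M), VistaNet→Band G ($933M), Meridian→Band E ($724M), Solara→Band F ($899M); total welfare W = $3023M.
VistaNet receives Band G at value $933M, so the others get W − 933 = $2090M.
Without VistaNet: best allocation of the remaining 3 bidders over all 4 bands is PeakComm→Band G ($891M), Meridian→Band E ($724M), Solara→Band F ($899M), total $2514M.
VCG payment = (others' best without VistaNet) − (others' welfare with VistaNet) = 2514 − 2090 = $424M.

VistaNet pays $424M.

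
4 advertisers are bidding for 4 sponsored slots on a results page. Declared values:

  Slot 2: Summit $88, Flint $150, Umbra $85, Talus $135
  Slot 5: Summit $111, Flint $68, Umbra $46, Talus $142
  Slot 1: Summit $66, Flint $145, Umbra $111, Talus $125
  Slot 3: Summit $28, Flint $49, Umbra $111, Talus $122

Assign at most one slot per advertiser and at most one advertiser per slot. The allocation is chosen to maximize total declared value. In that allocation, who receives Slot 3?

This is the linear assignment problem.
Optimal: Summit→Slot 5 ($111), Flint→Slot 1 ($145), Umbra→Slot 3 ($111), Talus→Slot 2 ($135) — total 111+145+111+135 = $502.
Column-greedy (each slot in turn goes to its best remaining advertiser) gives $431, worse by 71.
Umbra's own top slot is Slot 1 ($111), but forcing Umbra→Slot 1 and reassigning the rest optimally gives only $494 — worse by 8.

Umbra receives Slot 3.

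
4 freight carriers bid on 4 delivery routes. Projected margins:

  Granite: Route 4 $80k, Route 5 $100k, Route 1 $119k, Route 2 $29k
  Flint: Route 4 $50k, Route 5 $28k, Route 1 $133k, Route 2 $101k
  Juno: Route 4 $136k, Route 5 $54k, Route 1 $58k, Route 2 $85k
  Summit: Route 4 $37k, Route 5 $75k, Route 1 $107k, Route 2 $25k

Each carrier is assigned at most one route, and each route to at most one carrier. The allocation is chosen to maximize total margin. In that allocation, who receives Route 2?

Optimal: Granite→Route 5 ($100k), Flint→Route 2 ($101k), Juno→Route 4 ($136k), Summit→Route 1 ($107k) — total 100+101+136+107 = $444k.
Row-greedy (each carrier in turn takes its best remaining route) gives $431k, worse by 13.
Flint's own top route is Route 1 ($133k), but forcing Flint→Route 1 and reassigning the rest optimally gives only $394k — worse by 50.

Flint receives Route 2.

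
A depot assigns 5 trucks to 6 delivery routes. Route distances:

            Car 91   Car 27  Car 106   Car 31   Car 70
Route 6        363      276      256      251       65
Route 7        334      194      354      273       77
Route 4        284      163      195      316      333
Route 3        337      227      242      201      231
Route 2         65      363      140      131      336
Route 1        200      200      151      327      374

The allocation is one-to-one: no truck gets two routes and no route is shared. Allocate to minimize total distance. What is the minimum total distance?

Minimum total: 645 km

Treat this as an assignment problem: match each truck to one route.
Optimal: Car 91→Route 2 (65 km), Car 27→Route 4 (163 km), Car 106→Route 1 (151 km), Car 31→Route 3 (201 km), Car 70→Route 6 (65 km) — total 65+163+151+201+65 = 645 km.
Column-greedy (each route in turn goes to its cheapest remaining truck) gives 720 km, worse by 75.
Next-best assignment: Car 91→Route 2, Car 27→Route 4, Car 106→Route 1, Car 31→Route 3, Car 70→Route 7 = 657 km.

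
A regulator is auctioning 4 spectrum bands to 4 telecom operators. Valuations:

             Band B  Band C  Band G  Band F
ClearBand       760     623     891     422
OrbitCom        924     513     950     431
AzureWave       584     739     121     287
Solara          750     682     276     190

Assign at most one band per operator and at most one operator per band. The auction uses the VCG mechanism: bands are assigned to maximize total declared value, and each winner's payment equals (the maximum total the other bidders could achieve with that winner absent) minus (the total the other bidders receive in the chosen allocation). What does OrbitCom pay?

Efficient allocation: ClearBand→Band F ($422M), OrbitCom→Band G ($950M), AzureWave→Band C ($739M), Solara→Band B ($750M); total welfare W = $2861M.
OrbitCom receives Band G at value $950M, so the others get W − 950 = $1911M.
Without OrbitCom: best allocation of the remaining 3 bidders over all 4 bands is ClearBand→Band G ($891M), AzureWave→Band C ($739M), Solara→Band B ($750M), total $2380M.
VCG payment = (others' best without OrbitCom) − (others' welfare with OrbitCom) = 2380 − 1911 = $469M.

OrbitCom pays $469M.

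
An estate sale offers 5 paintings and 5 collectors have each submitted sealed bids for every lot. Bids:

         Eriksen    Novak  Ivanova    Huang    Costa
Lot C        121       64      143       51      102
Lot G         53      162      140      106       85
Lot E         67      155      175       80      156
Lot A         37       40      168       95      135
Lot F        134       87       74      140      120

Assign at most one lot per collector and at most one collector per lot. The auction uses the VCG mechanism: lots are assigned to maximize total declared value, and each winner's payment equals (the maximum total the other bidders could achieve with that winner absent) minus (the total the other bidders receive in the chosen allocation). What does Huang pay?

Huang pays $13.

Efficient allocation: Eriksen→Lot C ($121), Novak→Lot G ($162), Ivanova→Lot A ($168), Huang→Lot F ($140), Costa→Lot E ($156); total welfare W = $747.
Huang receives Lot F at value $140, so the others get W − 140 = $607.
Without Huang: best allocation of the remaining 4 bidders over all 5 lots is Eriksen→Lot F ($134), Novak→Lot G ($162), Ivanova→Lot A ($168), Costa→Lot E ($156), total $620.
VCG payment = (others' best without Huang) − (others' welfare with Huang) = 620 − 607 = $13.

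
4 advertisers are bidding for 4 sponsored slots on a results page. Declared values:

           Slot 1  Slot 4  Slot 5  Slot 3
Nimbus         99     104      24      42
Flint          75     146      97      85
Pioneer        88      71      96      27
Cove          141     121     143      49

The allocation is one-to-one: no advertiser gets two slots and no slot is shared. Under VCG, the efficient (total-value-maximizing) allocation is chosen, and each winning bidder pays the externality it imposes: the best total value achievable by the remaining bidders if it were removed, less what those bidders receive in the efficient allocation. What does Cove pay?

Efficient allocation: Nimbus→Slot 4 ($104), Flint→Slot 3 ($85), Pioneer→Slot 5 ($96), Cove→Slot 1 ($141); total welfare W = $426.
Cove receives Slot 1 at value $141, so the others get W − 141 = $285.
Without Cove: best allocation of the remaining 3 bidders over all 4 slots is Nimbus→Slot 1 ($99), Flint→Slot 4 ($146), Pioneer→Slot 5 ($96), total $341.
VCG payment = (others' best without Cove) − (others' welfare with Cove) = 341 − 285 = $56.

Cove pays $56.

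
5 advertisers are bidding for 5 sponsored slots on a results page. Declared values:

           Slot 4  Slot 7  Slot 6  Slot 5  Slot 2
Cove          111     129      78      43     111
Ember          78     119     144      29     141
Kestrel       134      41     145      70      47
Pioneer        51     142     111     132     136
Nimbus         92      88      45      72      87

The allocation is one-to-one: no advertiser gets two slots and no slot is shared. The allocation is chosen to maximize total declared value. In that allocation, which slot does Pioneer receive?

Optimal: Cove→Slot 7 ($129), Ember→Slot 2 ($141), Kestrel→Slot 6 ($145), Pioneer→Slot 5 ($132), Nimbus→Slot 4 ($92) — total 129+141+145+132+92 = $639.
Row-greedy (each advertiser in turn takes its best remaining slot) gives $615, worse by 24.
Next-best assignment: Cove→Slot 7, Ember→Slot 6, Kestrel→Slot 4, Pioneer→Slot 5, Nimbus→Slot 2 = $626.
Pioneer's own top slot is Slot 7 ($142), but forcing Pioneer→Slot 7 and reassigning the rest optimally gives only $611 — worse by 28.

Pioneer receives Slot 5.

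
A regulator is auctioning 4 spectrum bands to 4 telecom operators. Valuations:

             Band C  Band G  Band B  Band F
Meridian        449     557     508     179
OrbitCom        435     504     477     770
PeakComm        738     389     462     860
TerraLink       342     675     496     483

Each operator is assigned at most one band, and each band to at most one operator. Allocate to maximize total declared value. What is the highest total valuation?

Optimal: Meridian→Band B ($508M), OrbitCom→Band F ($770M), PeakComm→Band C ($738M), TerraLink→Band G ($675M) — total 508+770+738+675 = $2691M.
Every other assignment is strictly worse.

Max total: $2691M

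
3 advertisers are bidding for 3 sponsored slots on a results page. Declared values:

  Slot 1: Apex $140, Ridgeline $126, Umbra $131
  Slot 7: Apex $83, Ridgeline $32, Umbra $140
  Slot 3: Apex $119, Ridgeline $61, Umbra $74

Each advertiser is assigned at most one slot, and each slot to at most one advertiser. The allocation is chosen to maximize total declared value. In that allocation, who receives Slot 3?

Optimal: Apex→Slot 3 ($119), Ridgeline→Slot 1 ($126), Umbra→Slot 7 ($140) — total 119+126+140 = $385.
Column-greedy (each slot in turn goes to its best remaining advertiser) gives $341, worse by 44.
Apex's own top slot is Slot 1 ($140), but forcing Apex→Slot 1 and reassigning the rest optimally gives only $341 — worse by 44.

Apex receives Slot 3.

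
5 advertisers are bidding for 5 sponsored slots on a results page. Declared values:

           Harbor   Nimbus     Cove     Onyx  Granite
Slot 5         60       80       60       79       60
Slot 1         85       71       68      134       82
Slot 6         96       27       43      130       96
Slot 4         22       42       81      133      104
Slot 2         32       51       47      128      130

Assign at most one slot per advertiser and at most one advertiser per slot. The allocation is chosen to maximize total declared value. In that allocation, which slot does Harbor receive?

Optimal: Harbor→Slot 6 ($96), Nimbus→Slot 5 ($80), Cove→Slot 4 ($81), Onyx→Slot 1 ($134), Granite→Slot 2 ($130) — total 96+80+81+134+130 = $521.
Column-greedy (each slot in turn goes to its best remaining advertiser) gives $461, worse by 60.
Next-best assignment: Harbor→Slot 6, Nimbus→Slot 5, Cove→Slot 1, Onyx→Slot 4, Granite→Slot 2 = $507.
Swapping Harbor↔Onyx (Harbor→Slot 1 $85, Onyx→Slot 6 $130) loses 15.

Harbor receives Slot 6.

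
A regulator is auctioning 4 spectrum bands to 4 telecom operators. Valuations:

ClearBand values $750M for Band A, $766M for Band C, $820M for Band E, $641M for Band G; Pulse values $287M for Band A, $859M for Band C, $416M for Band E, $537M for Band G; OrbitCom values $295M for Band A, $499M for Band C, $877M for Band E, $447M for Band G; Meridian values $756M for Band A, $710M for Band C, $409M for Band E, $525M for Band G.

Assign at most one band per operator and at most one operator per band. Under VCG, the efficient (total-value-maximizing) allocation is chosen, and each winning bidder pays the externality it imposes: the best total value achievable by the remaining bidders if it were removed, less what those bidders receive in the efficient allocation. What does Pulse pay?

Efficient allocation: ClearBand→Band G ($641M), Pulse→Band C ($859M), OrbitCom→Band E ($877M), Meridian→Band A ($756M); total welfare W = $3133M.
Pulse receives Band C at value $859M, so the others get W − 859 = $2274M.
Without Pulse: best allocation of the remaining 3 bidders over all 4 bands is ClearBand→Band C ($766M), OrbitCom→Band E ($877M), Meridian→Band A ($756M), total $2399M.
VCG payment = (others' best without Pulse) − (others' welfare with Pulse) = 2399 − 2274 = $125M.

Pulse pays $125M.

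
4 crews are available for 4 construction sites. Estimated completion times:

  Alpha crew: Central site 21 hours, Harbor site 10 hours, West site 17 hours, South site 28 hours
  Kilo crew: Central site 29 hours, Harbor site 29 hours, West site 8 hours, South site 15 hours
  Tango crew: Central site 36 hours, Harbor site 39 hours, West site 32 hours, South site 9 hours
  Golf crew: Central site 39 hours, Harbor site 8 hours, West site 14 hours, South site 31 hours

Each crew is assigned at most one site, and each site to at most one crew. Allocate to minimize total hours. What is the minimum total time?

Min total: 46 hours

Treat this as an assignment problem: match each crew to one site.
Optimal: Alpha crew→Central site (21 hours), Kilo crew→West site (8 hours), Tango crew→South site (9 hours), Golf crew→Harbor site (8 hours) — total 21+8+9+8 = 46 hours.
Next-best assignment: Alpha crew→Harbor site, Kilo crew→Central site, Tango crew→South site, Golf crew→West site = 62 hours.
Every other assignment is strictly worse.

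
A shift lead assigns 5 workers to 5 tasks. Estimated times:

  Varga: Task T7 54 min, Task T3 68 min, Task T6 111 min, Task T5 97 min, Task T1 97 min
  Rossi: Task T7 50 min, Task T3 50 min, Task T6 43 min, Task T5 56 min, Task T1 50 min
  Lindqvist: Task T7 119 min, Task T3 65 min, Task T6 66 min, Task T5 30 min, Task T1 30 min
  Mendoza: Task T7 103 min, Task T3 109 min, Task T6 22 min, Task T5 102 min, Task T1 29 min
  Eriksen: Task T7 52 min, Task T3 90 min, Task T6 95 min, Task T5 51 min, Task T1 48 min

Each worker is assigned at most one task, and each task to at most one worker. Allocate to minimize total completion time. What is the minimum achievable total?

Minimum total: 204 min

Optimal: Varga→Task T7 (54 min), Rossi→Task T3 (50 min), Lindqvist→Task T5 (30 min), Mendoza→Task T6 (22 min), Eriksen→Task T1 (48 min) — total 54+50+30+22+48 = 204 min.
Min-entry greedy (repeatedly take the single cheapest remaining cell) gives 218 min, worse by 14.
Next-best assignment: Varga→Task T7, Rossi→Task T3, Lindqvist→Task T1, Mendoza→Task T6, Eriksen→Task T5 = 207 min.
Swapping Mendoza↔Varga (Mendoza→Task T7 103 min, Varga→Task T6 111 min) adds 138.
Every other assignment is strictly worse.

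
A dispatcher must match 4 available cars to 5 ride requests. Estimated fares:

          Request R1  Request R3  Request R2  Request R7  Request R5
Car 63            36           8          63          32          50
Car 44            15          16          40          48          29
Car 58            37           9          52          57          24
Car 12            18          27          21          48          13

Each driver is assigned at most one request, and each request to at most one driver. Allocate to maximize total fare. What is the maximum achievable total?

Max total: $177

This is the linear assignment problem.
Optimal: Car 63→Request R2 ($63), Car 44→Request R5 ($29), Car 58→Request R1 ($37), Car 12→Request R7 ($48) — total 63+29+37+48 = $177.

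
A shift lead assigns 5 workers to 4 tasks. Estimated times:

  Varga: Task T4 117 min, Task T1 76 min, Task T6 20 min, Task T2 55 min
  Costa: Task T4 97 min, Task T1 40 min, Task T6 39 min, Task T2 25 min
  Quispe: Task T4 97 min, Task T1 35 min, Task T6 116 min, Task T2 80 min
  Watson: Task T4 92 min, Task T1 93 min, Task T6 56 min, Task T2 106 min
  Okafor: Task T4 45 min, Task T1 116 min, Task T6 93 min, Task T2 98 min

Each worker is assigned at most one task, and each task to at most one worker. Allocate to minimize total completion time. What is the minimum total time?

Optimal: Okafor→Task T4 (45 min), Quispe→Task T1 (35 min), Varga→Task T6 (20 min), Costa→Task T2 (25 min) — total 45+35+20+25 = 125 min.
Row-greedy (each worker in turn takes its cheapest remaining task) gives 172 min, worse by 47.
Next-best assignment: Okafor→Task T4, Quispe→Task T1, Watson→Task T6, Costa→Task T2 = 161 min.
Every other assignment is strictly worse.

Min total: 125 min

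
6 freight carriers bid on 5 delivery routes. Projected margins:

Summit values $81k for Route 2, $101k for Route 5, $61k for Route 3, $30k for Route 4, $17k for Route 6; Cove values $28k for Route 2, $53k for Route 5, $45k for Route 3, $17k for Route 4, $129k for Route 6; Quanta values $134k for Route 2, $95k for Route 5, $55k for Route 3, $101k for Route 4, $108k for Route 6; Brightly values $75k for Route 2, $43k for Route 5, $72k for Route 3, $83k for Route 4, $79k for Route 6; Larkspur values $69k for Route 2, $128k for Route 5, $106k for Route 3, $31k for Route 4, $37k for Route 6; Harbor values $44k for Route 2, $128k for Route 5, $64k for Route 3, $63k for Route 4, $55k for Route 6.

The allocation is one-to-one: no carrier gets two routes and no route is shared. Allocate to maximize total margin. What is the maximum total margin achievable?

Maximum total: $580k

Optimal: Quanta→Route 2 ($134k), Harbor→Route 5 ($128k), Larkspur→Route 3 ($106k), Brightly→Route 4 ($83k), Cove→Route 6 ($129k) — total 134+128+106+83+129 = $580k.
Swapping Cove↔Quanta (Cove→Route 2 $28k, Quanta→Route 6 $108k) loses 127.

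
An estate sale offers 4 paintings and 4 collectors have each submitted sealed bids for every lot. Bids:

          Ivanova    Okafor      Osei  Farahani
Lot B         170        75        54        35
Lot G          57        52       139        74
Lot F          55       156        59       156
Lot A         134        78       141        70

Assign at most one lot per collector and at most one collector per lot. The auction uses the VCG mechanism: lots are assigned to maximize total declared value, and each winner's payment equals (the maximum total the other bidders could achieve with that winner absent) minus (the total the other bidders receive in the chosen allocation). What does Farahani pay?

Farahani pays $80.

Efficient allocation: Ivanova→Lot B ($170), Okafor→Lot A ($78), Osei→Lot G ($139), Farahani→Lot F ($156); total welfare W = $543.
Farahani receives Lot F at value $156, so the others get W − 156 = $387.
Without Farahani: best allocation of the remaining 3 bidders over all 4 lots is Ivanova→Lot B ($170), Okafor→Lot F ($156), Osei→Lot A ($141), total $467.
VCG payment = (others' best without Farahani) − (others' welfare with Farahani) = 467 − 387 = $80.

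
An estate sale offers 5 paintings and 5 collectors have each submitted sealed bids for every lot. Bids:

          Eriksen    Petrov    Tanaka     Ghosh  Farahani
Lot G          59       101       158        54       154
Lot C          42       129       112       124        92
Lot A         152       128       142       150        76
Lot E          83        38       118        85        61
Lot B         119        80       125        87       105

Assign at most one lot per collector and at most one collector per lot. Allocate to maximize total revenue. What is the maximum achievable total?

Optimal: Eriksen→Lot B ($119), Petrov→Lot C ($129), Tanaka→Lot E ($118), Ghosh→Lot A ($150), Farahani→Lot G ($154) — total 119+129+118+150+154 = $670.
Max-entry greedy (repeatedly take the single best remaining cell) gives $629, worse by 41.
Swapping Ghosh↔Petrov (Ghosh→Lot C $124, Petrov→Lot A $128) loses 27.

Max total: $670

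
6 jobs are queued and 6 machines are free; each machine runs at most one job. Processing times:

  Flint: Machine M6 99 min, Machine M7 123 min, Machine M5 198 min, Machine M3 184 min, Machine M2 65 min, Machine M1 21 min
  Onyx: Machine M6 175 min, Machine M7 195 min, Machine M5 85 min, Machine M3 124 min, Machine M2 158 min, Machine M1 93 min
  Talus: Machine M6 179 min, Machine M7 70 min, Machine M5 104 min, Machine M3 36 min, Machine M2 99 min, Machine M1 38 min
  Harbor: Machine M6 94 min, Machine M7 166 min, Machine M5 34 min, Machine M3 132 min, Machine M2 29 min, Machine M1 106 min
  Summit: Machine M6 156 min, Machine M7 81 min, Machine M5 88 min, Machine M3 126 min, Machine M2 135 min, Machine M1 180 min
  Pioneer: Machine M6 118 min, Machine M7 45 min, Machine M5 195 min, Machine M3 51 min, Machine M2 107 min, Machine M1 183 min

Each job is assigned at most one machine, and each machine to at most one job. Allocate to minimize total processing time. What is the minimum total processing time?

Optimal: Flint→Machine M1 (21 min), Onyx→Machine M5 (85 min), Talus→Machine M3 (36 min), Harbor→Machine M2 (29 min), Summit→Machine M7 (81 min), Pioneer→Machine M6 (118 min) — total 21+85+36+29+81+118 = 370 min.
Min-entry greedy (repeatedly take the single cheapest remaining cell) gives 372 min, worse by 2.
Next-best assignment: Flint→Machine M1, Onyx→Machine M5, Talus→Machine M3, Harbor→Machine M2, Summit→Machine M6, Pioneer→Machine M7 = 372 min.

Minimum total: 370 min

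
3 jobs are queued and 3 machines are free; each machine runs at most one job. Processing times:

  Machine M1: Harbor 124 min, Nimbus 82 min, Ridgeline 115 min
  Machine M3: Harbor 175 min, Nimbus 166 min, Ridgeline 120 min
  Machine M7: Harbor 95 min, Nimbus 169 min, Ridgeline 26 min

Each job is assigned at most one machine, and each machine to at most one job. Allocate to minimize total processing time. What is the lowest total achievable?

Minimum total: 283 min

Optimal: Harbor→Machine M3 (175 min), Nimbus→Machine M1 (82 min), Ridgeline→Machine M7 (26 min) — total 175+82+26 = 283 min.
Swapping Nimbus↔Ridgeline (Nimbus→Machine M7 169 min, Ridgeline→Machine M1 115 min) adds 176.
Every other assignment is strictly worse.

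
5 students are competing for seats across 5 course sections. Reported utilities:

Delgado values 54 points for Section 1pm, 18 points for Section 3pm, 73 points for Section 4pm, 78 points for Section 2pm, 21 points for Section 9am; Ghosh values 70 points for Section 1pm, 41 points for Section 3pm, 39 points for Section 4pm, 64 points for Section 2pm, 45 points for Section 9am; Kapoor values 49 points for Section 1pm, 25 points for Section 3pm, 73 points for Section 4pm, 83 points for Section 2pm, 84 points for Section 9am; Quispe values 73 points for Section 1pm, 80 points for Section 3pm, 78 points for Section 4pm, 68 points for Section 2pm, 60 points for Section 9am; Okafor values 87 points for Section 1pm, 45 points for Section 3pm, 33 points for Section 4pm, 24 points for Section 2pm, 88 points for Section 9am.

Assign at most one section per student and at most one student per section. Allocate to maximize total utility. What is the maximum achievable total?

Maximum total: 394 points

Optimal: Delgado→Section 4pm (73 points), Ghosh→Section 1pm (70 points), Kapoor→Section 2pm (83 points), Quispe→Section 3pm (80 points), Okafor→Section 9am (88 points) — total 73+70+83+80+88 = 394 points.
Column-greedy (each section in turn goes to its best remaining student) gives 368 points, worse by 26.
Next-best assignment: Delgado→Section 2pm, Ghosh→Section 1pm, Kapoor→Section 4pm, Quispe→Section 3pm, Okafor→Section 9am = 389 points.
Swapping Ghosh↔Kapoor (Ghosh→Section 2pm 64 points, Kapoor→Section 1pm 49 points) loses 40.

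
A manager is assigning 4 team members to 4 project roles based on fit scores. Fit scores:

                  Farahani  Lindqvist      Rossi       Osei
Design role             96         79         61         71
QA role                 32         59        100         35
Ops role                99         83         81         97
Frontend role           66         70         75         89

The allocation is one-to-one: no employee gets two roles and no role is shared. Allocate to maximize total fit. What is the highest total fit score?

Maximum total: 368 pts

Optimal: Farahani→Design role (96 pts), Lindqvist→Ops role (83 pts), Rossi→QA role (100 pts), Osei→Frontend role (89 pts) — total 96+83+100+89 = 368 pts.
Row-greedy (each employee in turn takes its best remaining role) gives 367 pts, worse by 1.
Swapping Rossi↔Osei (Rossi→Frontend role 75 pts, Osei→QA role 35 pts) loses 79.
Every other assignment is strictly worse.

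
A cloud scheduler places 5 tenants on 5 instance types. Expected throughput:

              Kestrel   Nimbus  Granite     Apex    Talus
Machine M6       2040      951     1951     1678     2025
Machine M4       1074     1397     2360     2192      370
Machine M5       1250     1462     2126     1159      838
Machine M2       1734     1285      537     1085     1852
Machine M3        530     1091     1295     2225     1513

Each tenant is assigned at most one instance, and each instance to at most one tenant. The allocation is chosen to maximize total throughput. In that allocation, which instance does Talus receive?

Treat this as an assignment problem: match each tenant to one instance.
Optimal: Kestrel→Machine M6 (2040 ops/s), Nimbus→Machine M5 (1462 ops/s), Granite→Machine M4 (2360 ops/s), Apex→Machine M3 (2225 ops/s), Talus→Machine M2 (1852 ops/s) — total 2040+1462+2360+2225+1852 = 9939 ops/s.
Next-best assignment: Kestrel→Machine M2, Nimbus→Machine M5, Granite→Machine M4, Apex→Machine M3, Talus→Machine M6 = 9806 ops/s.
Every other assignment is strictly worse.
Talus's own top instance is Machine M6 (2025 ops/s), but forcing Talus→Machine M6 and reassigning the rest optimally gives only 9806 ops/s — worse by 133.

Talus receives Machine M2.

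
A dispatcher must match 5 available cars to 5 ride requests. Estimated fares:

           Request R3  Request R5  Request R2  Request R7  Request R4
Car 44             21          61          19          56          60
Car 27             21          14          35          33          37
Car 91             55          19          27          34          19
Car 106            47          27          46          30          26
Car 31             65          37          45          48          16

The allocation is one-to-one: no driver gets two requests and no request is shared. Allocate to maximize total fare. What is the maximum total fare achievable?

Maximum total: $247

Optimal: Car 44→Request R5 ($61), Car 27→Request R4 ($37), Car 91→Request R3 ($55), Car 106→Request R2 ($46), Car 31→Request R7 ($48) — total 61+37+55+46+48 = $247.
Next-best assignment: Car 44→Request R5, Car 27→Request R4, Car 91→Request R7, Car 106→Request R2, Car 31→Request R3 = $243.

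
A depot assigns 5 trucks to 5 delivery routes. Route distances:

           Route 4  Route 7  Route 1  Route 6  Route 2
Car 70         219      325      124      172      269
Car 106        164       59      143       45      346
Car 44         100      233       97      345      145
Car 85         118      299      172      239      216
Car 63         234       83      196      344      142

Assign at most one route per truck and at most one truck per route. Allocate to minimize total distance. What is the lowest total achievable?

Minimum total: 515 km

Optimal: Car 70→Route 1 (124 km), Car 106→Route 6 (45 km), Car 44→Route 2 (145 km), Car 85→Route 4 (118 km), Car 63→Route 7 (83 km) — total 124+45+145+118+83 = 515 km.
Row-greedy (each truck in turn takes its cheapest remaining route) gives 568 km, worse by 53.
Next-best assignment: Car 70→Route 1, Car 106→Route 6, Car 44→Route 4, Car 85→Route 2, Car 63→Route 7 = 568 km.
Every other assignment is strictly worse.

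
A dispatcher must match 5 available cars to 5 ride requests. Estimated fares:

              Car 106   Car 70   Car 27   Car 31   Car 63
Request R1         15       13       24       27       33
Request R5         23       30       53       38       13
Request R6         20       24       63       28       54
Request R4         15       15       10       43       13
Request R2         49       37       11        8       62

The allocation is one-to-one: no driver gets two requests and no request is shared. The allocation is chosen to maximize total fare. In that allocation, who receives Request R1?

Car 63 receives Request R1.

This is a one-to-one assignment (maximum-weight bipartite matching).
Optimal: Car 106→Request R2 ($49), Car 70→Request R5 ($30), Car 27→Request R6 ($63), Car 31→Request R4 ($43), Car 63→Request R1 ($33) — total 49+30+63+43+33 = $218.
Column-greedy (each request in turn goes to its best remaining driver) gives $166, worse by 52.
Swapping Car 106↔Car 63 (Car 106→Request R1 $15, Car 63→Request R2 $62) loses 5.
Car 63's own top request is Request R2 ($62), but forcing Car 63→Request R2 and reassigning the rest optimally gives only $213 — worse by 5.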